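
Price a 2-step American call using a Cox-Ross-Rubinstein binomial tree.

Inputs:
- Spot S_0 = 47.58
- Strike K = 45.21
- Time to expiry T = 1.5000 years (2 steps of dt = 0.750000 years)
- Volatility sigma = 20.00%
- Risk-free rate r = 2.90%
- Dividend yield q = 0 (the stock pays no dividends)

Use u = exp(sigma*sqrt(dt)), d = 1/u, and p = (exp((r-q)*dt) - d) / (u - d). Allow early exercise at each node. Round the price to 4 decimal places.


Answer: Price = V(0,0) = 6.8450

Derivation:
dt = T/N = 0.750000
u = exp(sigma*sqrt(dt)) = 1.189110; d = 1/u = 0.840965
p = (exp((r-q)*dt) - d) / (u - d) = 0.519965
Discount per step: exp(-r*dt) = 0.978485
Stock lattice S(k, i) with i counting down-moves:
  k=0: S(0,0) = 47.5800
  k=1: S(1,0) = 56.5779; S(1,1) = 40.0131
  k=2: S(2,0) = 67.2773; S(2,1) = 47.5800; S(2,2) = 33.6496
Terminal payoffs V(N, i) = max(S_T - K, 0):
  V(2,0) = 22.067285; V(2,1) = 2.370000; V(2,2) = 0.000000
Backward induction: V(k, i) = exp(-r*dt) * [p * V(k+1, i) + (1-p) * V(k+1, i+1)]; then take max(V_cont, immediate exercise) for American.
  V(1,0) = exp(-r*dt) * [p*22.067285 + (1-p)*2.370000] = 12.340552; exercise = 11.367851; V(1,0) = max -> 12.340552
  V(1,1) = exp(-r*dt) * [p*2.370000 + (1-p)*0.000000] = 1.205804; exercise = 0.000000; V(1,1) = max -> 1.205804
  V(0,0) = exp(-r*dt) * [p*12.340552 + (1-p)*1.205804] = 6.844974; exercise = 2.370000; V(0,0) = max -> 6.844974


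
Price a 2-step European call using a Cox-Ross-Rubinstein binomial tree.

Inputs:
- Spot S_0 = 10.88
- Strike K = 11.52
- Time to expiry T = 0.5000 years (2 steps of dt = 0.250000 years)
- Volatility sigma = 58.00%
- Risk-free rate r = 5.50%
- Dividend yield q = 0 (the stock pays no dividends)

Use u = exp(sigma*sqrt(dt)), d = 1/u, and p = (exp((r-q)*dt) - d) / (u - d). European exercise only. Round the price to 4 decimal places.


dt = T/N = 0.250000
u = exp(sigma*sqrt(dt)) = 1.336427; d = 1/u = 0.748264
p = (exp((r-q)*dt) - d) / (u - d) = 0.451543
Discount per step: exp(-r*dt) = 0.986344
Stock lattice S(k, i) with i counting down-moves:
  k=0: S(0,0) = 10.8800
  k=1: S(1,0) = 14.5403; S(1,1) = 8.1411
  k=2: S(2,0) = 19.4321; S(2,1) = 10.8800; S(2,2) = 6.0917
Terminal payoffs V(N, i) = max(S_T - K, 0):
  V(2,0) = 7.912098; V(2,1) = 0.000000; V(2,2) = 0.000000
Backward induction: V(k, i) = exp(-r*dt) * [p * V(k+1, i) + (1-p) * V(k+1, i+1)].
  V(1,0) = exp(-r*dt) * [p*7.912098 + (1-p)*0.000000] = 3.523866
  V(1,1) = exp(-r*dt) * [p*0.000000 + (1-p)*0.000000] = 0.000000
  V(0,0) = exp(-r*dt) * [p*3.523866 + (1-p)*0.000000] = 1.569449

Answer: Price = V(0,0) = 1.5694


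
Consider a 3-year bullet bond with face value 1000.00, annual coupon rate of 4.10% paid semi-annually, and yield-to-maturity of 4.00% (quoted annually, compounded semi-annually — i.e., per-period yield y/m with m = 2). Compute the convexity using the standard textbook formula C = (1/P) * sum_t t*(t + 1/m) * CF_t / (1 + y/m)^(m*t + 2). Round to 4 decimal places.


Coupon per period c = face * coupon_rate / m = 20.500000
Periods per year m = 2; per-period yield y/m = 0.020000
Number of cashflows N = 6
Cashflows (t years, CF_t, discount factor 1/(1+y/m)^(m*t), PV):
  t = 0.5000: CF_t = 20.500000, DF = 0.980392, PV = 20.098039
  t = 1.0000: CF_t = 20.500000, DF = 0.961169, PV = 19.703960
  t = 1.5000: CF_t = 20.500000, DF = 0.942322, PV = 19.317608
  t = 2.0000: CF_t = 20.500000, DF = 0.923845, PV = 18.938831
  t = 2.5000: CF_t = 20.500000, DF = 0.905731, PV = 18.567482
  t = 3.0000: CF_t = 1020.500000, DF = 0.887971, PV = 906.174796
Price P = sum_t PV_t = 1002.800715
Convexity numerator sum_t t*(t + 1/m) * CF_t / (1+y/m)^(m*t + 2):
  t = 0.5000: term = 9.658804
  t = 1.0000: term = 28.408247
  t = 1.5000: term = 55.702445
  t = 2.0000: term = 91.017067
  t = 2.5000: term = 133.848627
  t = 3.0000: term = 9145.362700
Convexity = (1/P) * sum = 9463.997890 / 1002.800715 = 9.437566

Answer: Convexity = 9.4376


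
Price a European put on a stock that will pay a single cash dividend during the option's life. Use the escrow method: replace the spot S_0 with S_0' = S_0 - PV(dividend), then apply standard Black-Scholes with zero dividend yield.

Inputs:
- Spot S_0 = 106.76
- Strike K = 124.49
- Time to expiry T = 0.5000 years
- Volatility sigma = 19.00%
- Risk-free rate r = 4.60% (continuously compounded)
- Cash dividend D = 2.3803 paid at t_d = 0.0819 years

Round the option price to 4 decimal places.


PV(D) = D * exp(-r * t_d) = 2.3803 * 0.99623969 = 2.37134933
S_0' = S_0 - PV(D) = 106.7600 - 2.37134933 = 104.38865067
d1 = (ln(S_0'/K) + (r + sigma^2/2)*T) / (sigma*sqrt(T)) = -1.07241625
d2 = d1 - sigma*sqrt(T) = -1.20676653
exp(-rT) = 0.97726248
N(-d1) = 0.85823344; N(-d2) = 0.88623897
P = K * exp(-rT) * N(-d2) - S_0' * N(-d1) = 124.4900 * 0.97726248 * 0.88623897 - 104.38865067 * 0.85823344 = 18.2295

Answer: Price = 18.2295


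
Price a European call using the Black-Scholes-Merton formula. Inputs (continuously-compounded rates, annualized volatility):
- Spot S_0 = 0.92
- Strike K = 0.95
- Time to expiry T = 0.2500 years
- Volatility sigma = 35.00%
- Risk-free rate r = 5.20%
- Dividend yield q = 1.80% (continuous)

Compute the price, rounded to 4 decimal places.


d1 = (ln(S/K) + (r - q + 0.5*sigma^2) * T) / (sigma * sqrt(T)) = -0.04729037
d2 = d1 - sigma * sqrt(T) = -0.22229037
exp(-rT) = 0.98708414; exp(-qT) = 0.99551011
C = S_0 * exp(-qT) * N(d1) - K * exp(-rT) * N(d2)
N(d1) = 0.48114090; N(d2) = 0.41204392
C = 0.9200 * 0.99551011 * 0.48114090 - 0.9500 * 0.98708414 * 0.41204392 = 0.0543

Answer: Price = 0.0543


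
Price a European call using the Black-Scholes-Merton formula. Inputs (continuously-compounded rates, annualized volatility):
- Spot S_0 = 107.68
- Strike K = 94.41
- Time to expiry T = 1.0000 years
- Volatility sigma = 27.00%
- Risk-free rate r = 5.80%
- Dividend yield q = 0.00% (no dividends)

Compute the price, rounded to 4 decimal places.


Answer: Price = 22.3369

Derivation:
d1 = (ln(S/K) + (r - q + 0.5*sigma^2) * T) / (sigma * sqrt(T)) = 0.83691432
d2 = d1 - sigma * sqrt(T) = 0.56691432
exp(-rT) = 0.94364995; exp(-qT) = 1.00000000
C = S_0 * exp(-qT) * N(d1) - K * exp(-rT) * N(d2)
N(d1) = 0.79867963; N(d2) = 0.71461380
C = 107.6800 * 1.00000000 * 0.79867963 - 94.4100 * 0.94364995 * 0.71461380 = 22.3369


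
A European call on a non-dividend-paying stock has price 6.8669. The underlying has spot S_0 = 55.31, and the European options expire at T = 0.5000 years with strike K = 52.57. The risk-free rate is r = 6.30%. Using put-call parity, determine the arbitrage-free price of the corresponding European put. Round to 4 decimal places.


Answer: Put price = 2.4968

Derivation:
Put-call parity: C - P = S_0 * exp(-qT) - K * exp(-rT).
S_0 * exp(-qT) = 55.3100 * 1.00000000 = 55.31000000
K * exp(-rT) = 52.5700 * 0.96899096 = 50.93985458
P = C - S*exp(-qT) + K*exp(-rT)
P = 6.8669 - 55.31000000 + 50.93985458 = 2.4968


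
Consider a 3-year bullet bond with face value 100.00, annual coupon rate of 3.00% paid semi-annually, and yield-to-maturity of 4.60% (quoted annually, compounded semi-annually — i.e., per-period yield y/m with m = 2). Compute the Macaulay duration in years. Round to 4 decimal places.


Answer: Macaulay duration = 2.8883 years

Derivation:
Coupon per period c = face * coupon_rate / m = 1.500000
Periods per year m = 2; per-period yield y/m = 0.023000
Number of cashflows N = 6
Cashflows (t years, CF_t, discount factor 1/(1+y/m)^(m*t), PV):
  t = 0.5000: CF_t = 1.500000, DF = 0.977517, PV = 1.466276
  t = 1.0000: CF_t = 1.500000, DF = 0.955540, PV = 1.433310
  t = 1.5000: CF_t = 1.500000, DF = 0.934056, PV = 1.401085
  t = 2.0000: CF_t = 1.500000, DF = 0.913056, PV = 1.369584
  t = 2.5000: CF_t = 1.500000, DF = 0.892528, PV = 1.338792
  t = 3.0000: CF_t = 101.500000, DF = 0.872461, PV = 88.554827
Price P = sum_t PV_t = 95.563873
Macaulay numerator sum_t t * PV_t:
  t * PV_t at t = 0.5000: 0.733138
  t * PV_t at t = 1.0000: 1.433310
  t * PV_t at t = 1.5000: 2.101627
  t * PV_t at t = 2.0000: 2.739168
  t * PV_t at t = 2.5000: 3.346980
  t * PV_t at t = 3.0000: 265.664482
Macaulay duration D = (sum_t t * PV_t) / P = 276.018704 / 95.563873 = 2.888316


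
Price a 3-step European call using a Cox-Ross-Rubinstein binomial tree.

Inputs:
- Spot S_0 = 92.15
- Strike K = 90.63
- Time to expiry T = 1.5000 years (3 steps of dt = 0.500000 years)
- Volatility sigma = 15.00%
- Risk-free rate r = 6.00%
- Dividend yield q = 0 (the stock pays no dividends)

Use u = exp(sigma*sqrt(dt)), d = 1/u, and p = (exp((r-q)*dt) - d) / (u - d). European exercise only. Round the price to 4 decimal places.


dt = T/N = 0.500000
u = exp(sigma*sqrt(dt)) = 1.111895; d = 1/u = 0.899365
p = (exp((r-q)*dt) - d) / (u - d) = 0.616804
Discount per step: exp(-r*dt) = 0.970446
Stock lattice S(k, i) with i counting down-moves:
  k=0: S(0,0) = 92.1500
  k=1: S(1,0) = 102.4611; S(1,1) = 82.8765
  k=2: S(2,0) = 113.9261; S(2,1) = 92.1500; S(2,2) = 74.5363
  k=3: S(3,0) = 126.6739; S(3,1) = 102.4611; S(3,2) = 82.8765; S(3,3) = 67.0353
Terminal payoffs V(N, i) = max(S_T - K, 0):
  V(3,0) = 36.043858; V(3,1) = 11.831150; V(3,2) = 0.000000; V(3,3) = 0.000000
Backward induction: V(k, i) = exp(-r*dt) * [p * V(k+1, i) + (1-p) * V(k+1, i+1)].
  V(2,0) = exp(-r*dt) * [p*36.043858 + (1-p)*11.831150] = 25.974590
  V(2,1) = exp(-r*dt) * [p*11.831150 + (1-p)*0.000000] = 7.081822
  V(2,2) = exp(-r*dt) * [p*0.000000 + (1-p)*0.000000] = 0.000000
  V(1,0) = exp(-r*dt) * [p*25.974590 + (1-p)*7.081822] = 18.181247
  V(1,1) = exp(-r*dt) * [p*7.081822 + (1-p)*0.000000] = 4.238996
  V(0,0) = exp(-r*dt) * [p*18.181247 + (1-p)*4.238996] = 12.459187

Answer: Price = V(0,0) = 12.4592


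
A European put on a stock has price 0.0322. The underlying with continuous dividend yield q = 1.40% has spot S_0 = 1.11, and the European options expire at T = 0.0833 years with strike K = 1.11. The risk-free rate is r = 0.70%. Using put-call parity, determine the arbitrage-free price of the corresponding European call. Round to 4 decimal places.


Put-call parity: C - P = S_0 * exp(-qT) - K * exp(-rT).
S_0 * exp(-qT) = 1.1100 * 0.99883448 = 1.10870627
K * exp(-rT) = 1.1100 * 0.99941707 = 1.10935295
C = P + S*exp(-qT) - K*exp(-rT)
C = 0.0322 + 1.10870627 - 1.10935295 = 0.0316

Answer: Call price = 0.0316


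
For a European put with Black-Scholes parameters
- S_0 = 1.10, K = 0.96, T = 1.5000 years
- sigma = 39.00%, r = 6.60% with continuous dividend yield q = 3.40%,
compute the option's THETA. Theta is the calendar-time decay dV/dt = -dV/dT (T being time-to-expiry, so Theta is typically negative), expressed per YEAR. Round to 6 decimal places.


Answer: Theta = -0.038752

Derivation:
d1 = 0.6243208673; d2 = 0.1466703674
phi(d1) = 0.3283002129; exp(-qT) = 0.9502786705; exp(-rT) = 0.9057427080
Theta = -S*exp(-qT)*phi(d1)*sigma/(2*sqrt(T)) + r*K*exp(-rT)*N(-d2) - q*S*exp(-qT)*N(-d1)
N(-d1) = 0.2662084412; N(-d2) = 0.4416961045; sqrt(T) = 1.2247448714
Term 1 = -1.1000 * 0.9502786705 * 0.3283002129 * 0.3900 / (2 * 1.2247448714) = -0.0546391347
Term 2 = 0.0660 * 0.9600 * 0.9057427080 * 0.4416961045 = 0.0253479933
Term 3 = -0.0340 * 1.1000 * 0.9502786705 * 0.2662084412 = -0.0094611604
Theta = -0.0546391347 + (0.0253479933) + (-0.0094611604) = -0.038752


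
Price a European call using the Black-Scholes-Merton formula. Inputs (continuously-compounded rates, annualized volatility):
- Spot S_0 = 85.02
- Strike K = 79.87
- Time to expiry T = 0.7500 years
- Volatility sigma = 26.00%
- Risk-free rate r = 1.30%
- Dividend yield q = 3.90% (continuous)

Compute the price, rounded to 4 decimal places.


Answer: Price = 9.1138

Derivation:
d1 = (ln(S/K) + (r - q + 0.5*sigma^2) * T) / (sigma * sqrt(T)) = 0.30349176
d2 = d1 - sigma * sqrt(T) = 0.07832516
exp(-rT) = 0.99029738; exp(-qT) = 0.97117364
C = S_0 * exp(-qT) * N(d1) - K * exp(-rT) * N(d2)
N(d1) = 0.61924244; N(d2) = 0.53121530
C = 85.0200 * 0.97117364 * 0.61924244 - 79.8700 * 0.99029738 * 0.53121530 = 9.1138


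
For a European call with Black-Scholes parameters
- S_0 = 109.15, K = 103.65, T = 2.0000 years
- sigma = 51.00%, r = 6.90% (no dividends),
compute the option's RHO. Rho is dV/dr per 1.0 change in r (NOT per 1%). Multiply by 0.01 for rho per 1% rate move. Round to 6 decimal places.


d1 = 0.6236449492; d2 = -0.0976039676
phi(d1) = 0.3284387065; exp(-qT) = 1.0000000000; exp(-rT) = 0.8710986917
N(d2) = 0.4611233869
Rho = K*T*exp(-rT)*N(d2) = 103.6500 * 2.0000 * 0.8710986917 * 0.4611233869 = 83.269089

Answer: Rho = 83.269089


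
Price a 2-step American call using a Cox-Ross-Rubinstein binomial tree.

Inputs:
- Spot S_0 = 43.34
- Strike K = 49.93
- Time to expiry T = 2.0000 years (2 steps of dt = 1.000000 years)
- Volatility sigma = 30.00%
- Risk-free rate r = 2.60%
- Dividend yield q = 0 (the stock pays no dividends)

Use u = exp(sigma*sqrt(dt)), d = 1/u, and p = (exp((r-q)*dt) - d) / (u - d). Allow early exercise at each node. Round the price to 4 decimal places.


Answer: Price = V(0,0) = 6.0591

Derivation:
dt = T/N = 1.000000
u = exp(sigma*sqrt(dt)) = 1.349859; d = 1/u = 0.740818
p = (exp((r-q)*dt) - d) / (u - d) = 0.468807
Discount per step: exp(-r*dt) = 0.974335
Stock lattice S(k, i) with i counting down-moves:
  k=0: S(0,0) = 43.3400
  k=1: S(1,0) = 58.5029; S(1,1) = 32.1071
  k=2: S(2,0) = 78.9706; S(2,1) = 43.3400; S(2,2) = 23.7855
Terminal payoffs V(N, i) = max(S_T - K, 0):
  V(2,0) = 29.040629; V(2,1) = 0.000000; V(2,2) = 0.000000
Backward induction: V(k, i) = exp(-r*dt) * [p * V(k+1, i) + (1-p) * V(k+1, i+1)]; then take max(V_cont, immediate exercise) for American.
  V(1,0) = exp(-r*dt) * [p*29.040629 + (1-p)*0.000000] = 13.265047; exercise = 8.572881; V(1,0) = max -> 13.265047
  V(1,1) = exp(-r*dt) * [p*0.000000 + (1-p)*0.000000] = 0.000000; exercise = 0.000000; V(1,1) = max -> 0.000000
  V(0,0) = exp(-r*dt) * [p*13.265047 + (1-p)*0.000000] = 6.059149; exercise = 0.000000; V(0,0) = max -> 6.059149


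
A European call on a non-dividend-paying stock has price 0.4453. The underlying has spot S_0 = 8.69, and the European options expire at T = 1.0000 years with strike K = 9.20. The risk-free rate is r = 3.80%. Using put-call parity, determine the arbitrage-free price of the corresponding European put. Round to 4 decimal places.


Put-call parity: C - P = S_0 * exp(-qT) - K * exp(-rT).
S_0 * exp(-qT) = 8.6900 * 1.00000000 = 8.69000000
K * exp(-rT) = 9.2000 * 0.96271294 = 8.85695906
P = C - S*exp(-qT) + K*exp(-rT)
P = 0.4453 - 8.69000000 + 8.85695906 = 0.6123

Answer: Put price = 0.6123


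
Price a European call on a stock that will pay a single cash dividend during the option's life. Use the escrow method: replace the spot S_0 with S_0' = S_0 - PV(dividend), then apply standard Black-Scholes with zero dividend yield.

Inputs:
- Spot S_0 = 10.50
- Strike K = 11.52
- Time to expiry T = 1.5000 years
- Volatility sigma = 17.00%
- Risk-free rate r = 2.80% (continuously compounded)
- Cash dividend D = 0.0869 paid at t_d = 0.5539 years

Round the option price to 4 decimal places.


PV(D) = D * exp(-r * t_d) = 0.0869 * 0.98461045 = 0.08556265
S_0' = S_0 - PV(D) = 10.5000 - 0.08556265 = 10.41443735
d1 = (ln(S_0'/K) + (r + sigma^2/2)*T) / (sigma*sqrt(T)) = -0.17874842
d2 = d1 - sigma*sqrt(T) = -0.38695504
exp(-rT) = 0.95886978
N(d1) = 0.42906763; N(d2) = 0.34939475
C = S_0' * N(d1) - K * exp(-rT) * N(d2) = 10.41443735 * 0.42906763 - 11.5200 * 0.95886978 * 0.34939475 = 0.6090

Answer: Price = 0.6090


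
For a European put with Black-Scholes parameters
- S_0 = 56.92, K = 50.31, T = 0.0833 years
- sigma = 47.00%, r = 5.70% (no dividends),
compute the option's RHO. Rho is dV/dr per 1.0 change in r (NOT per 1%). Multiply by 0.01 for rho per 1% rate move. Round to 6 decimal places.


Answer: Rho = -0.793288

Derivation:
d1 = 1.0128368329; d2 = 0.8771866579
phi(d1) = 0.2388647568; exp(-qT) = 1.0000000000; exp(-rT) = 0.9952631544
N(-d2) = 0.1901926309
Rho = -K*T*exp(-rT)*N(-d2) = -50.3100 * 0.0833 * 0.9952631544 * 0.1901926309 = -0.793288


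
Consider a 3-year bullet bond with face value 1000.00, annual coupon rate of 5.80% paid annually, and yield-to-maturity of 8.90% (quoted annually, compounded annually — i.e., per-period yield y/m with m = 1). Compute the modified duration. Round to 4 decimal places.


Answer: Modified duration = 2.5999

Derivation:
Coupon per period c = face * coupon_rate / m = 58.000000
Periods per year m = 1; per-period yield y/m = 0.089000
Number of cashflows N = 3
Cashflows (t years, CF_t, discount factor 1/(1+y/m)^(m*t), PV):
  t = 1.0000: CF_t = 58.000000, DF = 0.918274, PV = 53.259871
  t = 2.0000: CF_t = 58.000000, DF = 0.843226, PV = 48.907136
  t = 3.0000: CF_t = 1058.000000, DF = 0.774313, PV = 819.222796
Price P = sum_t PV_t = 921.389803
First compute Macaulay numerator sum_t t * PV_t:
  t * PV_t at t = 1.0000: 53.259871
  t * PV_t at t = 2.0000: 97.814273
  t * PV_t at t = 3.0000: 2457.668387
Macaulay duration D = 2608.742531 / 921.389803 = 2.831313
Modified duration = D / (1 + y/m) = 2.831313 / (1 + 0.089000) = 2.599920


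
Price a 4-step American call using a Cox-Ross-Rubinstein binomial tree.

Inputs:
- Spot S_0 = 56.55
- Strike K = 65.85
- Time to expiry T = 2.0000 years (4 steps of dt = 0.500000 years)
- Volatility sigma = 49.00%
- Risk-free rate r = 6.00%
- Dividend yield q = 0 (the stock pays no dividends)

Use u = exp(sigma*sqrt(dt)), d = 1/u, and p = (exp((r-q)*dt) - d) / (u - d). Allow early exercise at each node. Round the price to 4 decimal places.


dt = T/N = 0.500000
u = exp(sigma*sqrt(dt)) = 1.414084; d = 1/u = 0.707171
p = (exp((r-q)*dt) - d) / (u - d) = 0.457317
Discount per step: exp(-r*dt) = 0.970446
Stock lattice S(k, i) with i counting down-moves:
  k=0: S(0,0) = 56.5500
  k=1: S(1,0) = 79.9665; S(1,1) = 39.9905
  k=2: S(2,0) = 113.0794; S(2,1) = 56.5500; S(2,2) = 28.2802
  k=3: S(3,0) = 159.9038; S(3,1) = 79.9665; S(3,2) = 39.9905; S(3,3) = 19.9989
  k=4: S(4,0) = 226.1174; S(4,1) = 113.0794; S(4,2) = 56.5500; S(4,3) = 28.2802; S(4,4) = 14.1427
Terminal payoffs V(N, i) = max(S_T - K, 0):
  V(4,0) = 160.267436; V(4,1) = 47.229357; V(4,2) = 0.000000; V(4,3) = 0.000000; V(4,4) = 0.000000
Backward induction: V(k, i) = exp(-r*dt) * [p * V(k+1, i) + (1-p) * V(k+1, i+1)]; then take max(V_cont, immediate exercise) for American.
  V(3,0) = exp(-r*dt) * [p*160.267436 + (1-p)*47.229357] = 95.999927; exercise = 94.053766; V(3,0) = max -> 95.999927
  V(3,1) = exp(-r*dt) * [p*47.229357 + (1-p)*0.000000] = 20.960434; exercise = 14.116478; V(3,1) = max -> 20.960434
  V(3,2) = exp(-r*dt) * [p*0.000000 + (1-p)*0.000000] = 0.000000; exercise = 0.000000; V(3,2) = max -> 0.000000
  V(3,3) = exp(-r*dt) * [p*0.000000 + (1-p)*0.000000] = 0.000000; exercise = 0.000000; V(3,3) = max -> 0.000000
  V(2,0) = exp(-r*dt) * [p*95.999927 + (1-p)*20.960434] = 53.643559; exercise = 47.229357; V(2,0) = max -> 53.643559
  V(2,1) = exp(-r*dt) * [p*20.960434 + (1-p)*0.000000] = 9.302261; exercise = 0.000000; V(2,1) = max -> 9.302261
  V(2,2) = exp(-r*dt) * [p*0.000000 + (1-p)*0.000000] = 0.000000; exercise = 0.000000; V(2,2) = max -> 0.000000
  V(1,0) = exp(-r*dt) * [p*53.643559 + (1-p)*9.302261] = 28.706049; exercise = 14.116478; V(1,0) = max -> 28.706049
  V(1,1) = exp(-r*dt) * [p*9.302261 + (1-p)*0.000000] = 4.128352; exercise = 0.000000; V(1,1) = max -> 4.128352
  V(0,0) = exp(-r*dt) * [p*28.706049 + (1-p)*4.128352] = 14.913947; exercise = 0.000000; V(0,0) = max -> 14.913947

Answer: Price = V(0,0) = 14.9139


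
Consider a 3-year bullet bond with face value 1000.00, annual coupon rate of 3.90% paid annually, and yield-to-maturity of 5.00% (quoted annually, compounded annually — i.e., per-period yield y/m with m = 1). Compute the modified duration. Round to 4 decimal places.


Coupon per period c = face * coupon_rate / m = 39.000000
Periods per year m = 1; per-period yield y/m = 0.050000
Number of cashflows N = 3
Cashflows (t years, CF_t, discount factor 1/(1+y/m)^(m*t), PV):
  t = 1.0000: CF_t = 39.000000, DF = 0.952381, PV = 37.142857
  t = 2.0000: CF_t = 39.000000, DF = 0.907029, PV = 35.374150
  t = 3.0000: CF_t = 1039.000000, DF = 0.863838, PV = 897.527265
Price P = sum_t PV_t = 970.044272
First compute Macaulay numerator sum_t t * PV_t:
  t * PV_t at t = 1.0000: 37.142857
  t * PV_t at t = 2.0000: 70.748299
  t * PV_t at t = 3.0000: 2692.581795
Macaulay duration D = 2800.472951 / 970.044272 = 2.886954
Modified duration = D / (1 + y/m) = 2.886954 / (1 + 0.050000) = 2.749480

Answer: Modified duration = 2.7495


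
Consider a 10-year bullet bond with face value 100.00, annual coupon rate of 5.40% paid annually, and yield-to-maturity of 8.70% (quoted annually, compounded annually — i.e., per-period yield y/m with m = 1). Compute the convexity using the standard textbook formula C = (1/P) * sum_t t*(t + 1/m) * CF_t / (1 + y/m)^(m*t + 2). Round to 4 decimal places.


Answer: Convexity = 65.0995

Derivation:
Coupon per period c = face * coupon_rate / m = 5.400000
Periods per year m = 1; per-period yield y/m = 0.087000
Number of cashflows N = 10
Cashflows (t years, CF_t, discount factor 1/(1+y/m)^(m*t), PV):
  t = 1.0000: CF_t = 5.400000, DF = 0.919963, PV = 4.967801
  t = 2.0000: CF_t = 5.400000, DF = 0.846332, PV = 4.570194
  t = 3.0000: CF_t = 5.400000, DF = 0.778595, PV = 4.204411
  t = 4.0000: CF_t = 5.400000, DF = 0.716278, PV = 3.867903
  t = 5.0000: CF_t = 5.400000, DF = 0.658950, PV = 3.558329
  t = 6.0000: CF_t = 5.400000, DF = 0.606209, PV = 3.273531
  t = 7.0000: CF_t = 5.400000, DF = 0.557690, PV = 3.011528
  t = 8.0000: CF_t = 5.400000, DF = 0.513055, PV = 2.770495
  t = 9.0000: CF_t = 5.400000, DF = 0.471991, PV = 2.548754
  t = 10.0000: CF_t = 105.400000, DF = 0.434215, PV = 45.766233
Price P = sum_t PV_t = 78.539180
Convexity numerator sum_t t*(t + 1/m) * CF_t / (1+y/m)^(m*t + 2):
  t = 1.0000: term = 8.408821
  t = 2.0000: term = 23.207418
  t = 3.0000: term = 42.699942
  t = 4.0000: term = 65.470626
  t = 5.0000: term = 90.345850
  t = 6.0000: term = 116.360800
  t = 7.0000: term = 142.730205
  t = 8.0000: term = 168.822690
  t = 9.0000: term = 194.138328
  t = 10.0000: term = 4260.678523
Convexity = (1/P) * sum = 5112.863202 / 78.539180 = 65.099524


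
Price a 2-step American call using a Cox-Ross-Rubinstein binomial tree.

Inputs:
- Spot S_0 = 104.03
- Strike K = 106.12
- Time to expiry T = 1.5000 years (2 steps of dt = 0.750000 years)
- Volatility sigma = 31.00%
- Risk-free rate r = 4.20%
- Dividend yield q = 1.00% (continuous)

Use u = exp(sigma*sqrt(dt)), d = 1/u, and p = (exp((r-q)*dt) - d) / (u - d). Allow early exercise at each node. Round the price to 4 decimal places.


dt = T/N = 0.750000
u = exp(sigma*sqrt(dt)) = 1.307959; d = 1/u = 0.764550
p = (exp((r-q)*dt) - d) / (u - d) = 0.477983
Discount per step: exp(-r*dt) = 0.968991
Stock lattice S(k, i) with i counting down-moves:
  k=0: S(0,0) = 104.0300
  k=1: S(1,0) = 136.0670; S(1,1) = 79.5361
  k=2: S(2,0) = 177.9700; S(2,1) = 104.0300; S(2,2) = 60.8094
Terminal payoffs V(N, i) = max(S_T - K, 0):
  V(2,0) = 71.850013; V(2,1) = 0.000000; V(2,2) = 0.000000
Backward induction: V(k, i) = exp(-r*dt) * [p * V(k+1, i) + (1-p) * V(k+1, i+1)]; then take max(V_cont, immediate exercise) for American.
  V(1,0) = exp(-r*dt) * [p*71.850013 + (1-p)*0.000000] = 33.278149; exercise = 29.946970; V(1,0) = max -> 33.278149
  V(1,1) = exp(-r*dt) * [p*0.000000 + (1-p)*0.000000] = 0.000000; exercise = 0.000000; V(1,1) = max -> 0.000000
  V(0,0) = exp(-r*dt) * [p*33.278149 + (1-p)*0.000000] = 15.413152; exercise = 0.000000; V(0,0) = max -> 15.413152

Answer: Price = V(0,0) = 15.4132


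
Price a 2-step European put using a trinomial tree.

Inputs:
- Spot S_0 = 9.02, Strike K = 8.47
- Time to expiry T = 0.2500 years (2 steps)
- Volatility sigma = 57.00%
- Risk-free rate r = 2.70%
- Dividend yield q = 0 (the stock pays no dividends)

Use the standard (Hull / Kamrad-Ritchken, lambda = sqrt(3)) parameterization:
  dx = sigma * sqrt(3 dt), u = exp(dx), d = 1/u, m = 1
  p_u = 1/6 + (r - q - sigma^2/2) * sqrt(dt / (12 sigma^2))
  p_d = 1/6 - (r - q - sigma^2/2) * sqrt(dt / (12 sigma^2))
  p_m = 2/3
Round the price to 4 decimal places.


Answer: Price = V(0,0) = 0.6771

Derivation:
dt = T/N = 0.125000; dx = sigma*sqrt(3*dt) = 0.349052
u = exp(dx) = 1.417723; d = 1/u = 0.705356
p_u = 0.142413, p_m = 0.666667, p_d = 0.190920
Discount per step: exp(-r*dt) = 0.996631
Stock lattice S(k, j) with j the centered position index:
  k=0: S(0,+0) = 9.0200
  k=1: S(1,-1) = 6.3623; S(1,+0) = 9.0200; S(1,+1) = 12.7879
  k=2: S(2,-2) = 4.4877; S(2,-1) = 6.3623; S(2,+0) = 9.0200; S(2,+1) = 12.7879; S(2,+2) = 18.1297
Terminal payoffs V(N, j) = max(K - S_T, 0):
  V(2,-2) = 3.982303; V(2,-1) = 2.107687; V(2,+0) = 0.000000; V(2,+1) = 0.000000; V(2,+2) = 0.000000
Backward induction: V(k, j) = exp(-r*dt) * [p_u * V(k+1, j+1) + p_m * V(k+1, j) + p_d * V(k+1, j-1)]
  V(1,-1) = exp(-r*dt) * [p_u*0.000000 + p_m*2.107687 + p_d*3.982303] = 2.158129
  V(1,+0) = exp(-r*dt) * [p_u*0.000000 + p_m*0.000000 + p_d*2.107687] = 0.401043
  V(1,+1) = exp(-r*dt) * [p_u*0.000000 + p_m*0.000000 + p_d*0.000000] = 0.000000
  V(0,+0) = exp(-r*dt) * [p_u*0.000000 + p_m*0.401043 + p_d*2.158129] = 0.677103


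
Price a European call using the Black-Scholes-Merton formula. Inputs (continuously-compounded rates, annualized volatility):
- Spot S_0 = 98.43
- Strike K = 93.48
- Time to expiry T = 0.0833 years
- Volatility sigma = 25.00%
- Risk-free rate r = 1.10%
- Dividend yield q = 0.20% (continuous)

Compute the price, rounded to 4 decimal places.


Answer: Price = 5.9653

Derivation:
d1 = (ln(S/K) + (r - q + 0.5*sigma^2) * T) / (sigma * sqrt(T)) = 0.76157504
d2 = d1 - sigma * sqrt(T) = 0.68942069
exp(-rT) = 0.99908412; exp(-qT) = 0.99983341
C = S_0 * exp(-qT) * N(d1) - K * exp(-rT) * N(d2)
N(d1) = 0.77684316; N(d2) = 0.75472072
C = 98.4300 * 0.99983341 * 0.77684316 - 93.4800 * 0.99908412 * 0.75472072 = 5.9653


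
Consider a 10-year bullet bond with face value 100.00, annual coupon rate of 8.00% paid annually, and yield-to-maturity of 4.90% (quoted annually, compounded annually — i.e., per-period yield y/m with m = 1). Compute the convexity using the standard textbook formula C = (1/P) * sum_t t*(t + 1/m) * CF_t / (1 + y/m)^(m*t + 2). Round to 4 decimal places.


Coupon per period c = face * coupon_rate / m = 8.000000
Periods per year m = 1; per-period yield y/m = 0.049000
Number of cashflows N = 10
Cashflows (t years, CF_t, discount factor 1/(1+y/m)^(m*t), PV):
  t = 1.0000: CF_t = 8.000000, DF = 0.953289, PV = 7.626311
  t = 2.0000: CF_t = 8.000000, DF = 0.908760, PV = 7.270077
  t = 3.0000: CF_t = 8.000000, DF = 0.866310, PV = 6.930483
  t = 4.0000: CF_t = 8.000000, DF = 0.825844, PV = 6.606752
  t = 5.0000: CF_t = 8.000000, DF = 0.787268, PV = 6.298143
  t = 6.0000: CF_t = 8.000000, DF = 0.750494, PV = 6.003950
  t = 7.0000: CF_t = 8.000000, DF = 0.715437, PV = 5.723498
  t = 8.0000: CF_t = 8.000000, DF = 0.682018, PV = 5.456147
  t = 9.0000: CF_t = 8.000000, DF = 0.650161, PV = 5.201284
  t = 10.0000: CF_t = 108.000000, DF = 0.619791, PV = 66.937405
Price P = sum_t PV_t = 124.054052
Convexity numerator sum_t t*(t + 1/m) * CF_t / (1+y/m)^(m*t + 2):
  t = 1.0000: term = 13.860967
  t = 2.0000: term = 39.640515
  t = 3.0000: term = 75.577721
  t = 4.0000: term = 120.078998
  t = 5.0000: term = 171.704954
  t = 6.0000: term = 229.158184
  t = 7.0000: term = 291.271921
  t = 8.0000: term = 356.999495
  t = 9.0000: term = 425.404546
  t = 10.0000: term = 6691.301243
Convexity = (1/P) * sum = 8414.998542 / 124.054052 = 67.833323

Answer: Convexity = 67.8333


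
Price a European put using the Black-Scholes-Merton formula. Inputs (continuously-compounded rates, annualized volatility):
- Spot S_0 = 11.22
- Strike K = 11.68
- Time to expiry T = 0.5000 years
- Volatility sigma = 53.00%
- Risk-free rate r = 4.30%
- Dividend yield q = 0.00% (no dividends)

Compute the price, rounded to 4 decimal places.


d1 = (ln(S/K) + (r - q + 0.5*sigma^2) * T) / (sigma * sqrt(T)) = 0.13753873
d2 = d1 - sigma * sqrt(T) = -0.23722786
exp(-rT) = 0.97872948; exp(-qT) = 1.00000000
P = K * exp(-rT) * N(-d2) - S_0 * exp(-qT) * N(-d1)
N(-d1) = 0.44530249; N(-d2) = 0.59375999
P = 11.6800 * 0.97872948 * 0.59375999 - 11.2200 * 1.00000000 * 0.44530249 = 1.7913

Answer: Price = 1.7913


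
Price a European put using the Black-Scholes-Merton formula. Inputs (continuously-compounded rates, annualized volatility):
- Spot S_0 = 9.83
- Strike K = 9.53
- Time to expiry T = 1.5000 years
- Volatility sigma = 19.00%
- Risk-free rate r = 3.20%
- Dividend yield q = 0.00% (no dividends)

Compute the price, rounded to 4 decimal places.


Answer: Price = 0.5523

Derivation:
d1 = (ln(S/K) + (r - q + 0.5*sigma^2) * T) / (sigma * sqrt(T)) = 0.45581659
d2 = d1 - sigma * sqrt(T) = 0.22311507
exp(-rT) = 0.95313379; exp(-qT) = 1.00000000
P = K * exp(-rT) * N(-d2) - S_0 * exp(-qT) * N(-d1)
N(-d1) = 0.32426094; N(-d2) = 0.41172298
P = 9.5300 * 0.95313379 * 0.41172298 - 9.8300 * 1.00000000 * 0.32426094 = 0.5523


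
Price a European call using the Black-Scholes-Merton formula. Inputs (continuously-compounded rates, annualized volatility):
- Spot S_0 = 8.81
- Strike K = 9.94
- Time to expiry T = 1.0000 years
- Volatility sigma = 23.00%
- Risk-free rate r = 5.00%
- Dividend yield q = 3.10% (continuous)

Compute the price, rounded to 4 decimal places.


d1 = (ln(S/K) + (r - q + 0.5*sigma^2) * T) / (sigma * sqrt(T)) = -0.32708513
d2 = d1 - sigma * sqrt(T) = -0.55708513
exp(-rT) = 0.95122942; exp(-qT) = 0.96947557
C = S_0 * exp(-qT) * N(d1) - K * exp(-rT) * N(d2)
N(d1) = 0.37180175; N(d2) = 0.28873463
C = 8.8100 * 0.96947557 * 0.37180175 - 9.9400 * 0.95122942 * 0.28873463 = 0.4455

Answer: Price = 0.4455


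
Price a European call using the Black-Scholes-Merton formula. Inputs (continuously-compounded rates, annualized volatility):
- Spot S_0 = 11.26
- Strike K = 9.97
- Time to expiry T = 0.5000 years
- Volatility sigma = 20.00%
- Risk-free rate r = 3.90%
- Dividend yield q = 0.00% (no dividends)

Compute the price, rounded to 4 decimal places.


d1 = (ln(S/K) + (r - q + 0.5*sigma^2) * T) / (sigma * sqrt(T)) = 1.06897602
d2 = d1 - sigma * sqrt(T) = 0.92755467
exp(-rT) = 0.98068890; exp(-qT) = 1.00000000
C = S_0 * exp(-qT) * N(d1) - K * exp(-rT) * N(d2)
N(d1) = 0.85745976; N(d2) = 0.82318069
C = 11.2600 * 1.00000000 * 0.85745976 - 9.9700 * 0.98068890 * 0.82318069 = 1.6064

Answer: Price = 1.6064


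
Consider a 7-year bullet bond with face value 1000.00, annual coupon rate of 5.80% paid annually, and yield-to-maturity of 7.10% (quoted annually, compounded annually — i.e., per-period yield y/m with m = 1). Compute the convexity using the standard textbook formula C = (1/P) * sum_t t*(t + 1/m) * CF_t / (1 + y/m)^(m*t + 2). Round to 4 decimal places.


Answer: Convexity = 38.7692

Derivation:
Coupon per period c = face * coupon_rate / m = 58.000000
Periods per year m = 1; per-period yield y/m = 0.071000
Number of cashflows N = 7
Cashflows (t years, CF_t, discount factor 1/(1+y/m)^(m*t), PV):
  t = 1.0000: CF_t = 58.000000, DF = 0.933707, PV = 54.154995
  t = 2.0000: CF_t = 58.000000, DF = 0.871808, PV = 50.564888
  t = 3.0000: CF_t = 58.000000, DF = 0.814013, PV = 47.212781
  t = 4.0000: CF_t = 58.000000, DF = 0.760050, PV = 44.082895
  t = 5.0000: CF_t = 58.000000, DF = 0.709664, PV = 41.160500
  t = 6.0000: CF_t = 58.000000, DF = 0.662618, PV = 38.431839
  t = 7.0000: CF_t = 1058.000000, DF = 0.618691, PV = 654.574936
Price P = sum_t PV_t = 930.182835
Convexity numerator sum_t t*(t + 1/m) * CF_t / (1+y/m)^(m*t + 2):
  t = 1.0000: term = 94.425562
  t = 2.0000: term = 264.497372
  t = 3.0000: term = 493.925997
  t = 4.0000: term = 768.636784
  t = 5.0000: term = 1076.522106
  t = 6.0000: term = 1407.218440
  t = 7.0000: term = 31957.180616
Convexity = (1/P) * sum = 36062.406876 / 930.182835 = 38.769160


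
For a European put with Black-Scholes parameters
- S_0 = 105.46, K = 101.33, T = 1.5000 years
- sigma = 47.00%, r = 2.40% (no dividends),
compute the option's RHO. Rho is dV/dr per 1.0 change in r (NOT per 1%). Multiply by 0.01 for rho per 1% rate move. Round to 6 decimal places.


Answer: Rho = -82.391022

Derivation:
d1 = 0.4197560569; d2 = -0.1558740326
phi(d1) = 0.3653000871; exp(-qT) = 1.0000000000; exp(-rT) = 0.9646402935
N(-d2) = 0.5619338430
Rho = -K*T*exp(-rT)*N(-d2) = -101.3300 * 1.5000 * 0.9646402935 * 0.5619338430 = -82.391022


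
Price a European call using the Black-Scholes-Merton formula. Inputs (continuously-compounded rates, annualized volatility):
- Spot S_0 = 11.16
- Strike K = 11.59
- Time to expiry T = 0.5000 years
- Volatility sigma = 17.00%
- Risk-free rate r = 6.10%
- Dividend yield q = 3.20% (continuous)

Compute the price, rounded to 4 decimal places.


Answer: Price = 0.4131

Derivation:
d1 = (ln(S/K) + (r - q + 0.5*sigma^2) * T) / (sigma * sqrt(T)) = -0.13378211
d2 = d1 - sigma * sqrt(T) = -0.25399026
exp(-rT) = 0.96996043; exp(-qT) = 0.98412732
C = S_0 * exp(-qT) * N(d1) - K * exp(-rT) * N(d2)
N(d1) = 0.44678744; N(d2) = 0.39975154
C = 11.1600 * 0.98412732 * 0.44678744 - 11.5900 * 0.96996043 * 0.39975154 = 0.4131


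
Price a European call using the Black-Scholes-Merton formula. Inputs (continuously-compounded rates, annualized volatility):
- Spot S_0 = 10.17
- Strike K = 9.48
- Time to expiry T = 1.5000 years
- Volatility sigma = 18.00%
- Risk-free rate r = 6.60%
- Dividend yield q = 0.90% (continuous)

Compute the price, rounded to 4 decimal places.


Answer: Price = 1.7353

Derivation:
d1 = (ln(S/K) + (r - q + 0.5*sigma^2) * T) / (sigma * sqrt(T)) = 0.81675919
d2 = d1 - sigma * sqrt(T) = 0.59630512
exp(-rT) = 0.90574271; exp(-qT) = 0.98659072
C = S_0 * exp(-qT) * N(d1) - K * exp(-rT) * N(d2)
N(d1) = 0.79296697; N(d2) = 0.72451429
C = 10.1700 * 0.98659072 * 0.79296697 - 9.4800 * 0.90574271 * 0.72451429 = 1.7353


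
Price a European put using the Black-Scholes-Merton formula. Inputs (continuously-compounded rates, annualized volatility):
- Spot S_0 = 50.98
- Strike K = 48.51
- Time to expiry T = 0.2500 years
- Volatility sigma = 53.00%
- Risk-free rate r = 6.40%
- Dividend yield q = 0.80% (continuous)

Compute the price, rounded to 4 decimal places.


d1 = (ln(S/K) + (r - q + 0.5*sigma^2) * T) / (sigma * sqrt(T)) = 0.37273938
d2 = d1 - sigma * sqrt(T) = 0.10773938
exp(-rT) = 0.98412732; exp(-qT) = 0.99800200
P = K * exp(-rT) * N(-d2) - S_0 * exp(-qT) * N(-d1)
N(-d1) = 0.35467121; N(-d2) = 0.45710121
P = 48.5100 * 0.98412732 * 0.45710121 - 50.9800 * 0.99800200 * 0.35467121 = 3.7770

Answer: Price = 3.7770


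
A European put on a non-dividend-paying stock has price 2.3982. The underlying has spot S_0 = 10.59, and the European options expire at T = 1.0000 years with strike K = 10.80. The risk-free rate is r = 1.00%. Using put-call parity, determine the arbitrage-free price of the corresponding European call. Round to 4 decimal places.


Put-call parity: C - P = S_0 * exp(-qT) - K * exp(-rT).
S_0 * exp(-qT) = 10.5900 * 1.00000000 = 10.59000000
K * exp(-rT) = 10.8000 * 0.99004983 = 10.69253820
C = P + S*exp(-qT) - K*exp(-rT)
C = 2.3982 + 10.59000000 - 10.69253820 = 2.2957

Answer: Call price = 2.2957


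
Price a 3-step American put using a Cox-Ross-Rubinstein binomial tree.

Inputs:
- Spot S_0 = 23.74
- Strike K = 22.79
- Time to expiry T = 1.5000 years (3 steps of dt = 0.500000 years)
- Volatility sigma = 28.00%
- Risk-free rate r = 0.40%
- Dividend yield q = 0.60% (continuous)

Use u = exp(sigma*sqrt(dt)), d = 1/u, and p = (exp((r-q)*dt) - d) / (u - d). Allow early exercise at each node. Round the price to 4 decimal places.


Answer: Price = V(0,0) = 2.9663

Derivation:
dt = T/N = 0.500000
u = exp(sigma*sqrt(dt)) = 1.218950; d = 1/u = 0.820378
p = (exp((r-q)*dt) - d) / (u - d) = 0.448156
Discount per step: exp(-r*dt) = 0.998002
Stock lattice S(k, i) with i counting down-moves:
  k=0: S(0,0) = 23.7400
  k=1: S(1,0) = 28.9379; S(1,1) = 19.4758
  k=2: S(2,0) = 35.2738; S(2,1) = 23.7400; S(2,2) = 15.9775
  k=3: S(3,0) = 42.9970; S(3,1) = 28.9379; S(3,2) = 19.4758; S(3,3) = 13.1076
Terminal payoffs V(N, i) = max(K - S_T, 0):
  V(3,0) = 0.000000; V(3,1) = 0.000000; V(3,2) = 3.314223; V(3,3) = 9.682407
Backward induction: V(k, i) = exp(-r*dt) * [p * V(k+1, i) + (1-p) * V(k+1, i+1)]; then take max(V_cont, immediate exercise) for American.
  V(2,0) = exp(-r*dt) * [p*0.000000 + (1-p)*0.000000] = 0.000000; exercise = 0.000000; V(2,0) = max -> 0.000000
  V(2,1) = exp(-r*dt) * [p*0.000000 + (1-p)*3.314223] = 1.825280; exercise = 0.000000; V(2,1) = max -> 1.825280
  V(2,2) = exp(-r*dt) * [p*3.314223 + (1-p)*9.682407] = 6.814824; exercise = 6.812498; V(2,2) = max -> 6.814824
  V(1,0) = exp(-r*dt) * [p*0.000000 + (1-p)*1.825280] = 1.005258; exercise = 0.000000; V(1,0) = max -> 1.005258
  V(1,1) = exp(-r*dt) * [p*1.825280 + (1-p)*6.814824] = 4.569583; exercise = 3.314223; V(1,1) = max -> 4.569583
  V(0,0) = exp(-r*dt) * [p*1.005258 + (1-p)*4.569583] = 2.966271; exercise = 0.000000; V(0,0) = max -> 2.966271


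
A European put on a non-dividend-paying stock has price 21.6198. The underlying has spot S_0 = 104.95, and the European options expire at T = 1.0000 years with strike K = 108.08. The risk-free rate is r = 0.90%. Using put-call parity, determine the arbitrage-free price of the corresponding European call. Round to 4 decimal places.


Put-call parity: C - P = S_0 * exp(-qT) - K * exp(-rT).
S_0 * exp(-qT) = 104.9500 * 1.00000000 = 104.95000000
K * exp(-rT) = 108.0800 * 0.99104038 = 107.11164414
C = P + S*exp(-qT) - K*exp(-rT)
C = 21.6198 + 104.95000000 - 107.11164414 = 19.4582

Answer: Call price = 19.4582


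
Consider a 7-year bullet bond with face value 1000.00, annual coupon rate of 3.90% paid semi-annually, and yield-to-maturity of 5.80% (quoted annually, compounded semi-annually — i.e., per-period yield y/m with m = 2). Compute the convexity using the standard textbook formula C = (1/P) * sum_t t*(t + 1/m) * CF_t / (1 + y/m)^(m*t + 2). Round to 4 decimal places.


Answer: Convexity = 41.5203

Derivation:
Coupon per period c = face * coupon_rate / m = 19.500000
Periods per year m = 2; per-period yield y/m = 0.029000
Number of cashflows N = 14
Cashflows (t years, CF_t, discount factor 1/(1+y/m)^(m*t), PV):
  t = 0.5000: CF_t = 19.500000, DF = 0.971817, PV = 18.950437
  t = 1.0000: CF_t = 19.500000, DF = 0.944429, PV = 18.416363
  t = 1.5000: CF_t = 19.500000, DF = 0.917812, PV = 17.897340
  t = 2.0000: CF_t = 19.500000, DF = 0.891946, PV = 17.392945
  t = 2.5000: CF_t = 19.500000, DF = 0.866808, PV = 16.902764
  t = 3.0000: CF_t = 19.500000, DF = 0.842379, PV = 16.426399
  t = 3.5000: CF_t = 19.500000, DF = 0.818639, PV = 15.963459
  t = 4.0000: CF_t = 19.500000, DF = 0.795567, PV = 15.513565
  t = 4.5000: CF_t = 19.500000, DF = 0.773146, PV = 15.076351
  t = 5.0000: CF_t = 19.500000, DF = 0.751357, PV = 14.651459
  t = 5.5000: CF_t = 19.500000, DF = 0.730182, PV = 14.238541
  t = 6.0000: CF_t = 19.500000, DF = 0.709603, PV = 13.837260
  t = 6.5000: CF_t = 19.500000, DF = 0.689605, PV = 13.447289
  t = 7.0000: CF_t = 1019.500000, DF = 0.670170, PV = 683.237954
Price P = sum_t PV_t = 891.952125
Convexity numerator sum_t t*(t + 1/m) * CF_t / (1+y/m)^(m*t + 2):
  t = 0.5000: term = 8.948670
  t = 1.0000: term = 26.089417
  t = 1.5000: term = 50.708293
  t = 2.0000: term = 82.131994
  t = 2.5000: term = 119.725939
  t = 3.0000: term = 162.892434
  t = 3.5000: term = 211.068913
  t = 4.0000: term = 263.726256
  t = 4.5000: term = 320.367172
  t = 5.0000: term = 380.524661
  t = 5.5000: term = 443.760538
  t = 6.0000: term = 509.664016
  t = 6.5000: term = 577.850358
  t = 7.0000: term = 33876.656250
Convexity = (1/P) * sum = 37034.114910 / 891.952125 = 41.520294


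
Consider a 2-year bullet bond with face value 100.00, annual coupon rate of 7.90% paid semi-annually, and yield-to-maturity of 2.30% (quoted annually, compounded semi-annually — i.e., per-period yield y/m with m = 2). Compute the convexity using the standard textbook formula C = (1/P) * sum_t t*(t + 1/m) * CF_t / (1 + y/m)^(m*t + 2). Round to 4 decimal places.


Answer: Convexity = 4.5457

Derivation:
Coupon per period c = face * coupon_rate / m = 3.950000
Periods per year m = 2; per-period yield y/m = 0.011500
Number of cashflows N = 4
Cashflows (t years, CF_t, discount factor 1/(1+y/m)^(m*t), PV):
  t = 0.5000: CF_t = 3.950000, DF = 0.988631, PV = 3.905091
  t = 1.0000: CF_t = 3.950000, DF = 0.977391, PV = 3.860693
  t = 1.5000: CF_t = 3.950000, DF = 0.966279, PV = 3.816800
  t = 2.0000: CF_t = 103.950000, DF = 0.955293, PV = 99.302674
Price P = sum_t PV_t = 110.885260
Convexity numerator sum_t t*(t + 1/m) * CF_t / (1+y/m)^(m*t + 2):
  t = 0.5000: term = 1.908400
  t = 1.0000: term = 5.660109
  t = 1.5000: term = 11.191516
  t = 2.0000: term = 485.287579
Convexity = (1/P) * sum = 504.047604 / 110.885260 = 4.545668
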